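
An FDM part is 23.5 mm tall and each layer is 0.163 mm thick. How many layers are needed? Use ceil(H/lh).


Layers = ceil(23.5/0.163) = 145


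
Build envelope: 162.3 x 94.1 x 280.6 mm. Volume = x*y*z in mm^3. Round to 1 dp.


V = 162.3 * 94.1 * 280.6 = 4285443.9 mm^3


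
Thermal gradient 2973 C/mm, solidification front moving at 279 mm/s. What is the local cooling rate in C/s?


CR = 2973 * 279 = 829467 C/s


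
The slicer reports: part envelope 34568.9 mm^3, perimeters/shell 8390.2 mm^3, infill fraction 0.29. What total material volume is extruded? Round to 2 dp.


V_infill = (34568.9 - 8390.2) * 0.29 = 7591.82
V_total = 8390.2 + 7591.82 = 15982.02 mm^3


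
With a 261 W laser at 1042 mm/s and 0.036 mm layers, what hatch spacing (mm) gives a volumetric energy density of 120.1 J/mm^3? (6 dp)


h = 261 / (120.1*1042*0.036) = 0.057933 mm


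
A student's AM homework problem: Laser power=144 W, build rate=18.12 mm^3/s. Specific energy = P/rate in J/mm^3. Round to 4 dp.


SE = 144 / 18.12 = 7.947 J/mm^3


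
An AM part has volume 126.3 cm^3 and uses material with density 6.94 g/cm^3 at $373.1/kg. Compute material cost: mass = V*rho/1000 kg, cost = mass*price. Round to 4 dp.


Mass = 126.3*6.94/1000 = 0.876522 kg
Cost = 0.876522 * 373.1 = 327.0304 $


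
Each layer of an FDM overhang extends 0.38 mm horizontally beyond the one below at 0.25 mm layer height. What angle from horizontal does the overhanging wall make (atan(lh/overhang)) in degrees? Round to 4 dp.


angle = atan(0.25/0.38) = 33.3407 degrees


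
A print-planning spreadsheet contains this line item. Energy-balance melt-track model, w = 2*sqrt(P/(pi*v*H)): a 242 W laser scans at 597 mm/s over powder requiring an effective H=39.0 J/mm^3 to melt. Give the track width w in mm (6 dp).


w = 2*sqrt(242/(pi*597*39.0)) = 0.115039 mm


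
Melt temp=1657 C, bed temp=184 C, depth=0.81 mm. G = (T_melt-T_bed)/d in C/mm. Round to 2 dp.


G = (1657-184)/0.81 = 1818.52 C/mm


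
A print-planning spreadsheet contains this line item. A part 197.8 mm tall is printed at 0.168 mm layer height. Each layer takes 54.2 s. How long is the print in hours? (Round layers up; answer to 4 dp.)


Layers = ceil(197.8/0.168) = 1178
t = 1178 * 54.2 / 3600 = 17.7354 hrs


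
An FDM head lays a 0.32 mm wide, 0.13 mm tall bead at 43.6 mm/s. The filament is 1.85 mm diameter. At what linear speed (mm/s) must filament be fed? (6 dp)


Q = 0.32 * 0.13 * 43.6 = 1.81376 mm^3/s
A_fil = pi*(1.85/2)^2 = 2.68802521 mm^2
v_feed = 1.81376 / 2.68802521 = 0.674756 mm/s


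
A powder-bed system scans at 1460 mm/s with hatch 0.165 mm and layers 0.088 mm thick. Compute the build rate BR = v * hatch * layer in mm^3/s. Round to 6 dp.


Rate = 1460 * 0.165 * 0.088 = 21.1992 mm^3/s


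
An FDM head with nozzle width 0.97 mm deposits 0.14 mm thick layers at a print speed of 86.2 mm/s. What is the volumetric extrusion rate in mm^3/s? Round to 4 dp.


Rate = 0.97 * 0.14 * 86.2 = 11.706 mm^3/s


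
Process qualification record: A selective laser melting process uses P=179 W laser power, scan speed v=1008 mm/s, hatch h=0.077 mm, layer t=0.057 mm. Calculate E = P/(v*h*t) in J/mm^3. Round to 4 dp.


E = 179 / (1008*0.077*0.057) = 40.4601 J/mm^3


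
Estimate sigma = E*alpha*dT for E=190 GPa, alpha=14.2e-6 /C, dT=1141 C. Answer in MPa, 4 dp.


sigma = 190*1000 * 14.2e-6 * 1141 = 3078.418 MPa


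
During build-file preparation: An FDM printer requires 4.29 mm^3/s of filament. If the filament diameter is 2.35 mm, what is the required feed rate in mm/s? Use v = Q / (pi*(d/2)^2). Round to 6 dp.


A = pi*(2.35/2)^2 = 4.337361
v = 4.29 / 4.337361 = 0.989081 mm/s


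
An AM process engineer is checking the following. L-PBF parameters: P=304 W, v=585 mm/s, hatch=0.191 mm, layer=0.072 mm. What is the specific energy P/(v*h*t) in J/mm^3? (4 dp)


Build rate = 585 * 0.191 * 0.072 = 8.04492 mm^3/s
SE = 304 / 8.04492 = 37.7878 J/mm^3


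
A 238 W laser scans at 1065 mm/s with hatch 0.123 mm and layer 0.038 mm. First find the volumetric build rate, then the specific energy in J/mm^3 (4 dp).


Build rate = 1065 * 0.123 * 0.038 = 4.97781 mm^3/s
SE = 238 / 4.97781 = 47.8122 J/mm^3


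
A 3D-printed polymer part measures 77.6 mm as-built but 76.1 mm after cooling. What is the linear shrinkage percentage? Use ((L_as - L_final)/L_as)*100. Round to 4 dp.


Shrinkage = ((77.6-76.1)/77.6)*100 = 1.933 %


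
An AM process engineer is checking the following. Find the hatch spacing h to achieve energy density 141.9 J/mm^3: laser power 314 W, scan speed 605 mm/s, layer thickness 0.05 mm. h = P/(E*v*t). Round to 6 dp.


h = 314 / (141.9*605*0.05) = 0.073151 mm


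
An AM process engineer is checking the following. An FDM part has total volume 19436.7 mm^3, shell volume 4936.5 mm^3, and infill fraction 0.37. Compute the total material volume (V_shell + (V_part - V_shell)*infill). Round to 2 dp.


V_infill = (19436.7 - 4936.5) * 0.37 = 5365.07
V_total = 4936.5 + 5365.07 = 10301.57 mm^3


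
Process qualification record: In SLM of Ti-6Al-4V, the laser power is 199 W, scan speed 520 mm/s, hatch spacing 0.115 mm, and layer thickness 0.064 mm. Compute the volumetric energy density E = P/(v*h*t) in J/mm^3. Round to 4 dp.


E = 199 / (520*0.115*0.064) = 51.9962 J/mm^3


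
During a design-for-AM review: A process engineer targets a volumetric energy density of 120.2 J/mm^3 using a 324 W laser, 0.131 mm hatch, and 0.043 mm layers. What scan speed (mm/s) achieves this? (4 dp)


v = 324 / (120.2*0.131*0.043) = 478.5208 mm/s


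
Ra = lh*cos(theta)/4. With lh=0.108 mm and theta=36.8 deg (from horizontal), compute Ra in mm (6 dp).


Ra = 0.108 * cos(36.8) / 4 = 0.02162 mm


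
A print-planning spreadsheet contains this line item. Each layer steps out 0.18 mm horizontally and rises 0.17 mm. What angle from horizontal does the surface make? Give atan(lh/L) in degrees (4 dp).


angle = atan(0.17/0.18) = 43.3634 degrees


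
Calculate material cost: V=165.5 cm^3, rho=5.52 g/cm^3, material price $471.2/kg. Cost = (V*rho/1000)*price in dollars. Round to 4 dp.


Mass = 165.5*5.52/1000 = 0.91356 kg
Cost = 0.91356 * 471.2 = 430.4695 $


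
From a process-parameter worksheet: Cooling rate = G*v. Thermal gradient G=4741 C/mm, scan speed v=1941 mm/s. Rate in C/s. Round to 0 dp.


CR = 4741 * 1941 = 9202281 C/s


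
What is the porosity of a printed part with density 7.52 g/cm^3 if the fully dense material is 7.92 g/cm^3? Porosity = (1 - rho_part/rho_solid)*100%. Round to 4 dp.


Porosity = (1-7.52/7.92)*100 = 5.0505 %


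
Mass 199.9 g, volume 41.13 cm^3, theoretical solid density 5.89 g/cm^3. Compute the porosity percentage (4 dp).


rho_part = 199.9 / 41.13 = 4.86019937 g/cm^3
Porosity = (1 - 4.86019937/5.89)*100 = 17.4839 %


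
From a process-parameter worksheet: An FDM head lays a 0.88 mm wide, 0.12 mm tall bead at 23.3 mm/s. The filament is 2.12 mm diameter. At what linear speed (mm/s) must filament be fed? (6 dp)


Q = 0.88 * 0.12 * 23.3 = 2.46048 mm^3/s
A_fil = pi*(2.12/2)^2 = 3.52989351 mm^2
v_feed = 2.46048 / 3.52989351 = 0.697041 mm/s


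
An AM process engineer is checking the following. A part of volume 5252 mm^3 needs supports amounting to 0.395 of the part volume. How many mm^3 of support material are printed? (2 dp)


V_support = 5252 * 0.395 = 2074.54 mm^3


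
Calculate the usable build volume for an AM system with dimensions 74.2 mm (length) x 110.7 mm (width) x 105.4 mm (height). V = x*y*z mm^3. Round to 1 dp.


V = 74.2 * 110.7 * 105.4 = 865749.3 mm^3


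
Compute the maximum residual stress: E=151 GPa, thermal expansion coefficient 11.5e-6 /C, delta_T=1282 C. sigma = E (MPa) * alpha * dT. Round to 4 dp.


sigma = 151*1000 * 11.5e-6 * 1282 = 2226.193 MPa


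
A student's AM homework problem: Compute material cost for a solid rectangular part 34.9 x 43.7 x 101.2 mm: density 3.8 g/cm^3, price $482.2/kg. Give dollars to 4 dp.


V = 34.9 * 43.7 * 101.2 = 154343.156 mm^3 = 154.343156 cm^3
Mass = 154.343156 * 3.8 / 1000 = 0.58650399 kg
Cost = 0.58650399 * 482.2 = 282.8122 $


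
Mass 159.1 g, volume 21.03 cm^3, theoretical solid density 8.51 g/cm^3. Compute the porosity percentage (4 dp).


rho_part = 159.1 / 21.03 = 7.56538279 g/cm^3
Porosity = (1 - 7.56538279/8.51)*100 = 11.1001 %


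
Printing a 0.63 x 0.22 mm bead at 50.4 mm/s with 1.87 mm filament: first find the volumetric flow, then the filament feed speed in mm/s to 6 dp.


Q = 0.63 * 0.22 * 50.4 = 6.98544 mm^3/s
A_fil = pi*(1.87/2)^2 = 2.74645884 mm^2
v_feed = 6.98544 / 2.74645884 = 2.543435 mm/s


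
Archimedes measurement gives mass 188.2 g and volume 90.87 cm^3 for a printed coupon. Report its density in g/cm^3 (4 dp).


rho = 188.2 / 90.87 = 2.0711 g/cm^3


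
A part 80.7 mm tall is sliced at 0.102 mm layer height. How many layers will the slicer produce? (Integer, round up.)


Layers = ceil(80.7/0.102) = 792


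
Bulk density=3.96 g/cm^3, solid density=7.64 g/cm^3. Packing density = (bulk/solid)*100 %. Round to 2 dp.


Packing = (3.96/7.64)*100 = 51.83 %


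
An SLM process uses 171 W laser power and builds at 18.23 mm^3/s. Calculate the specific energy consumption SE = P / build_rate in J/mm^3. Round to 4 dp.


SE = 171 / 18.23 = 9.3801 J/mm^3


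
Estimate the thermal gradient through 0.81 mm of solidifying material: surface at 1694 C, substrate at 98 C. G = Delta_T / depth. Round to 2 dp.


G = (1694-98)/0.81 = 1970.37 C/mm


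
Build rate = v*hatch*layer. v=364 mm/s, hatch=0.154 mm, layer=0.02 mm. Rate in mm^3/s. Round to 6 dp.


Rate = 364 * 0.154 * 0.02 = 1.12112 mm^3/s


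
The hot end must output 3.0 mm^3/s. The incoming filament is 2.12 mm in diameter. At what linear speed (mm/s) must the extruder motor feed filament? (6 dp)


A = pi*(2.12/2)^2 = 3.529894
v = 3.0 / 3.529894 = 0.849884 mm/s


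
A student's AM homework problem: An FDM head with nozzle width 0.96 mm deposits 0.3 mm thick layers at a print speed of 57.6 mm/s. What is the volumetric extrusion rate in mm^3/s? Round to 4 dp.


Rate = 0.96 * 0.3 * 57.6 = 16.5888 mm^3/s


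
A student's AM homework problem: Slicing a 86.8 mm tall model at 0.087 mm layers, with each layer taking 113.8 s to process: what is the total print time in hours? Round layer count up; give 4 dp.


Layers = ceil(86.8/0.087) = 998
t = 998 * 113.8 / 3600 = 31.5479 hrs


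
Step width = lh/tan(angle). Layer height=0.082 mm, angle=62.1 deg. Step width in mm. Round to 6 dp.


step = 0.082 / tan(62.1) = 0.043417 mm


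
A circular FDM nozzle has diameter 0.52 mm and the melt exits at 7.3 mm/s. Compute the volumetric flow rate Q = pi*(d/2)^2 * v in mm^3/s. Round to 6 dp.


A = pi*(0.52/2)^2 = 0.21237166 mm^2
Q = 0.21237166 * 7.3 = 1.550313 mm^3/s


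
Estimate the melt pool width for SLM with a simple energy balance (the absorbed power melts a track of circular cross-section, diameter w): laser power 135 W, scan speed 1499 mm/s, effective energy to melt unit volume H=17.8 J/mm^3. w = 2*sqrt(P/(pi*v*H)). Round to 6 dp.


w = 2*sqrt(135/(pi*1499*17.8)) = 0.080262 mm


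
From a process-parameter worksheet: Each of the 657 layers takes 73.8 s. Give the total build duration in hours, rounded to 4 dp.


t = 657 * 73.8 / 3600 = 13.4685 hrs


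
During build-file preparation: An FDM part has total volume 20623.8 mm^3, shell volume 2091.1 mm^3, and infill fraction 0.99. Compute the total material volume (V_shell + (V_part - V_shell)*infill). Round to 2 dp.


V_infill = (20623.8 - 2091.1) * 0.99 = 18347.37
V_total = 2091.1 + 18347.37 = 20438.47 mm^3


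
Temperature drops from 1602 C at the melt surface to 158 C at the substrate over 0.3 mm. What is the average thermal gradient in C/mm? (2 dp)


G = (1602-158)/0.3 = 4813.33 C/mm


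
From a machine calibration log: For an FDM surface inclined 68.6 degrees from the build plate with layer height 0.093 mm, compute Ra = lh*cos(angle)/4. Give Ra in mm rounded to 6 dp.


Ra = 0.093 * cos(68.6) / 4 = 0.008483 mm


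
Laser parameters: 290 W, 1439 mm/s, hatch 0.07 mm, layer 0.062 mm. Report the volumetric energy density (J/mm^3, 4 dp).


E = 290 / (1439*0.07*0.062) = 46.4352 J/mm^3


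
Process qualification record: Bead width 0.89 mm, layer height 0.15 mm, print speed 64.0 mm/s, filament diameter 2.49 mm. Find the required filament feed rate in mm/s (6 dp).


Q = 0.89 * 0.15 * 64.0 = 8.544 mm^3/s
A_fil = pi*(2.49/2)^2 = 4.86954715 mm^2
v_feed = 8.544 / 4.86954715 = 1.754578 mm/s


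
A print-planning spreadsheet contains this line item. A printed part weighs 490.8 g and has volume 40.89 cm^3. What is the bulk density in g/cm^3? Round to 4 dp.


rho = 490.8 / 40.89 = 12.0029 g/cm^3


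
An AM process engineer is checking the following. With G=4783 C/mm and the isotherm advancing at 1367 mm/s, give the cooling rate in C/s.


CR = 4783 * 1367 = 6538361 C/s


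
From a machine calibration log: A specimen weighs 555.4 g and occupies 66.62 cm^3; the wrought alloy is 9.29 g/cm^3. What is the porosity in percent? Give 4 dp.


rho_part = 555.4 / 66.62 = 8.33683579 g/cm^3
Porosity = (1 - 8.33683579/9.29)*100 = 10.2601 %


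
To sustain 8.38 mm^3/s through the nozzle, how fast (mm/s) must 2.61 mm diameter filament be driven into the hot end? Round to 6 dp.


A = pi*(2.61/2)^2 = 5.350211
v = 8.38 / 5.350211 = 1.566293 mm/s


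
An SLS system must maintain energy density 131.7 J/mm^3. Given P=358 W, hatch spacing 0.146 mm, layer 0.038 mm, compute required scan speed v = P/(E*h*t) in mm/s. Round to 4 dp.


v = 358 / (131.7*0.146*0.038) = 489.9602 mm/s


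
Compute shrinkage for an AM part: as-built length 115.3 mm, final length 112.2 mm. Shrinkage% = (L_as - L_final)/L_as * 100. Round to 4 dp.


Shrinkage = ((115.3-112.2)/115.3)*100 = 2.6886 %


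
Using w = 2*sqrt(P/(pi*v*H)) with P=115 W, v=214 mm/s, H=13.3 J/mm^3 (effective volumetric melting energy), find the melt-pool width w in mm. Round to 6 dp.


w = 2*sqrt(115/(pi*214*13.3)) = 0.226815 mm


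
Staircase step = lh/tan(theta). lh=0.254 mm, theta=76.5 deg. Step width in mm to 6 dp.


step = 0.254 / tan(76.5) = 0.06098 mm


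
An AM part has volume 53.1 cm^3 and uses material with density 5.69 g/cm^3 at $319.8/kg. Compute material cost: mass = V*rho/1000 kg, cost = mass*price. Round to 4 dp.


Mass = 53.1*5.69/1000 = 0.302139 kg
Cost = 0.302139 * 319.8 = 96.6241 $


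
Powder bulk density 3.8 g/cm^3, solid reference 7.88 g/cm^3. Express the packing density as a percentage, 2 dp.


Packing = (3.8/7.88)*100 = 48.22 %


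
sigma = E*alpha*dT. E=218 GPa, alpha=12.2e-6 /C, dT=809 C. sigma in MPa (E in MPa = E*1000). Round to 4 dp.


sigma = 218*1000 * 12.2e-6 * 809 = 2151.6164 MPa


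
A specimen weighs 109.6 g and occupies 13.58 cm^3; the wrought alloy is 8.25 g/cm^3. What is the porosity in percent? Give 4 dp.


rho_part = 109.6 / 13.58 = 8.07069219 g/cm^3
Porosity = (1 - 8.07069219/8.25)*100 = 2.1734 %


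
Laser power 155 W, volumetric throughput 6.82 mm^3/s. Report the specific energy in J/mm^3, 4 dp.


SE = 155 / 6.82 = 22.7273 J/mm^3


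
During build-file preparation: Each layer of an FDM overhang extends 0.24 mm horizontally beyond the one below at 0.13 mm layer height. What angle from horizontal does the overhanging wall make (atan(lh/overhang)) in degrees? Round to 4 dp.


angle = atan(0.13/0.24) = 28.4429 degrees


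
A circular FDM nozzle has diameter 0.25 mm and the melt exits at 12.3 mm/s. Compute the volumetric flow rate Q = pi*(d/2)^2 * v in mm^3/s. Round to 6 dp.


A = pi*(0.25/2)^2 = 0.04908739 mm^2
Q = 0.04908739 * 12.3 = 0.603775 mm^3/s


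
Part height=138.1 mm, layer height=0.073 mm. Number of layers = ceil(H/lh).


Layers = ceil(138.1/0.073) = 1892


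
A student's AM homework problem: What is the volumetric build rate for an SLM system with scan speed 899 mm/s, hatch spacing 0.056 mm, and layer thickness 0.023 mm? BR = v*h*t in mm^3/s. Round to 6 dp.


Rate = 899 * 0.056 * 0.023 = 1.157912 mm^3/s


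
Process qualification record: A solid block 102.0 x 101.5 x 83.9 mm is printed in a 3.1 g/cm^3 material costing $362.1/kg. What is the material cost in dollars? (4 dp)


V = 102.0 * 101.5 * 83.9 = 868616.7 mm^3 = 868.6167 cm^3
Mass = 868.6167 * 3.1 / 1000 = 2.69271177 kg
Cost = 2.69271177 * 362.1 = 975.0309 $


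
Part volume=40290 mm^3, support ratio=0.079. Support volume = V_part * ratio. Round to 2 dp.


V_support = 40290 * 0.079 = 3182.91 mm^3


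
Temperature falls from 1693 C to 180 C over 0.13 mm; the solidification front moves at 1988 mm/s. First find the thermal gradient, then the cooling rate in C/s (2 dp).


G = (1693-180)/0.13 = 11638.46153846 C/mm
CR = 11638.46153846 * 1988 = 23137261.54 C/s


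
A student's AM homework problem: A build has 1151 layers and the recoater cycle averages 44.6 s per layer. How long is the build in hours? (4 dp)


t = 1151 * 44.6 / 3600 = 14.2596 hrs


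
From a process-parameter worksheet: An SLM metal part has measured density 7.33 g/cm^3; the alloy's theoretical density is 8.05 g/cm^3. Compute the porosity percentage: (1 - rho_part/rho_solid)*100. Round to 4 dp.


Porosity = (1-7.33/8.05)*100 = 8.9441 %


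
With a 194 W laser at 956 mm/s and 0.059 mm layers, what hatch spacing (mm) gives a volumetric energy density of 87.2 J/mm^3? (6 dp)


h = 194 / (87.2*956*0.059) = 0.039443 mm


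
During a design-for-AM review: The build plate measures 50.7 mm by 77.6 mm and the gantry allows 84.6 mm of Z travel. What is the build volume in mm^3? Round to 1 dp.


V = 50.7 * 77.6 * 84.6 = 332843.5 mm^3


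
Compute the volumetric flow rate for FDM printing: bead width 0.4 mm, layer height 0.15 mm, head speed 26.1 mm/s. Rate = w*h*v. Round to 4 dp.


Rate = 0.4 * 0.15 * 26.1 = 1.566 mm^3/s


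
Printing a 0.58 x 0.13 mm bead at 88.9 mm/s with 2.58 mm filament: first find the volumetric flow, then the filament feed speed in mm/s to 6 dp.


Q = 0.58 * 0.13 * 88.9 = 6.70306 mm^3/s
A_fil = pi*(2.58/2)^2 = 5.22792433 mm^2
v_feed = 6.70306 / 5.22792433 = 1.282165 mm/s


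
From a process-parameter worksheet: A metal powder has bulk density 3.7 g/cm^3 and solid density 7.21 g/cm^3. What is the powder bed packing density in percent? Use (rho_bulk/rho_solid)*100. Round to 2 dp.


Packing = (3.7/7.21)*100 = 51.32 %


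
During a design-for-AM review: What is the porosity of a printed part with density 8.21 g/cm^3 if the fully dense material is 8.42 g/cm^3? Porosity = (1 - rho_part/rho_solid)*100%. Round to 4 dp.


Porosity = (1-8.21/8.42)*100 = 2.4941 %


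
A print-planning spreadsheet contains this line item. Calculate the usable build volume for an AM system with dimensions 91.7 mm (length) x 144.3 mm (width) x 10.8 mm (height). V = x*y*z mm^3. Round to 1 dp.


V = 91.7 * 144.3 * 10.8 = 142908.9 mm^3


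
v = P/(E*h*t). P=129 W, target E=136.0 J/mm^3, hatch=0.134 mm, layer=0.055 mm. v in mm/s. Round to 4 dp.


v = 129 / (136.0*0.134*0.055) = 128.7014 mm/s


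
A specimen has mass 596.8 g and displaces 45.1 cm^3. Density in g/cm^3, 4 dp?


rho = 596.8 / 45.1 = 13.2328 g/cm^3


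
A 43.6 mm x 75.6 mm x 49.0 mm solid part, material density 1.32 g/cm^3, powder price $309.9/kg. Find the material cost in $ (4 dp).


V = 43.6 * 75.6 * 49.0 = 161511.84 mm^3 = 161.51184 cm^3
Mass = 161.51184 * 1.32 / 1000 = 0.21319563 kg
Cost = 0.21319563 * 309.9 = 66.0693 $


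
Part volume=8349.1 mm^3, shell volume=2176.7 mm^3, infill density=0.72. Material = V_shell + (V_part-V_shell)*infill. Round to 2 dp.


V_infill = (8349.1 - 2176.7) * 0.72 = 4444.13
V_total = 2176.7 + 4444.13 = 6620.83 mm^3


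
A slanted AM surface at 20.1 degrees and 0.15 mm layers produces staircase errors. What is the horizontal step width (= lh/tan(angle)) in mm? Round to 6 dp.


step = 0.15 / tan(20.1) = 0.409894 mm


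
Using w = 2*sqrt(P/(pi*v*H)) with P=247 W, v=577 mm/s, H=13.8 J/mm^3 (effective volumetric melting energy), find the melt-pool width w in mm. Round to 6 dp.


w = 2*sqrt(247/(pi*577*13.8)) = 0.198736 mm


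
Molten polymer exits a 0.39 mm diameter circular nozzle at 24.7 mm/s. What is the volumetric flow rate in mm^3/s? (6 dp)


A = pi*(0.39/2)^2 = 0.11945906 mm^2
Q = 0.11945906 * 24.7 = 2.950639 mm^3/s


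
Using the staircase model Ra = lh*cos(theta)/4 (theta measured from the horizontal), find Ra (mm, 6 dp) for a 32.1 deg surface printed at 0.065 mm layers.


Ra = 0.065 * cos(32.1) / 4 = 0.013766 mm


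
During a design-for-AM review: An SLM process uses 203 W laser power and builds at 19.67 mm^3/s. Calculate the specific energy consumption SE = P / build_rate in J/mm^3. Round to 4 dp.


SE = 203 / 19.67 = 10.3203 J/mm^3


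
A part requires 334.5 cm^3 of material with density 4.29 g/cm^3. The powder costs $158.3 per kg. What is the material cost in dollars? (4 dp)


Mass = 334.5*4.29/1000 = 1.435005 kg
Cost = 1.435005 * 158.3 = 227.1613 $


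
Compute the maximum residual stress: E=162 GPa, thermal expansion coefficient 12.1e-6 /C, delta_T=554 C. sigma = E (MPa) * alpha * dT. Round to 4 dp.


sigma = 162*1000 * 12.1e-6 * 554 = 1085.9508 MPa


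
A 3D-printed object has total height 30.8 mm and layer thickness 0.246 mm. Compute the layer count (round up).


Layers = ceil(30.8/0.246) = 126


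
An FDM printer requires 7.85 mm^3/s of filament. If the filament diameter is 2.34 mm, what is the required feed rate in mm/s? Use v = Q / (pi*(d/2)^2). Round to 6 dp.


A = pi*(2.34/2)^2 = 4.300526
v = 7.85 / 4.300526 = 1.825358 mm/s


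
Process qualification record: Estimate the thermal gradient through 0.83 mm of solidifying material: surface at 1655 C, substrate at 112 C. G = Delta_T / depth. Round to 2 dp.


G = (1655-112)/0.83 = 1859.04 C/mm


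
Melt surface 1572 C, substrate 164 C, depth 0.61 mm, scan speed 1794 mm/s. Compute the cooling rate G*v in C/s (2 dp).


G = (1572-164)/0.61 = 2308.19672131 C/mm
CR = 2308.19672131 * 1794 = 4140904.92 C/s


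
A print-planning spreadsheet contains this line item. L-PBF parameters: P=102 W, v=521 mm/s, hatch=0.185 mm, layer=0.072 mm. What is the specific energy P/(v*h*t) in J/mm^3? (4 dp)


Build rate = 521 * 0.185 * 0.072 = 6.93972 mm^3/s
SE = 102 / 6.93972 = 14.698 J/mm^3


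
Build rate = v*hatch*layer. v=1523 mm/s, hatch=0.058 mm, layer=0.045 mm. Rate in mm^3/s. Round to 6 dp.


Rate = 1523 * 0.058 * 0.045 = 3.97503 mm^3/s


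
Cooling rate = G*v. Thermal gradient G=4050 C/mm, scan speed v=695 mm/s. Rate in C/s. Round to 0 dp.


CR = 4050 * 695 = 2814750 C/s


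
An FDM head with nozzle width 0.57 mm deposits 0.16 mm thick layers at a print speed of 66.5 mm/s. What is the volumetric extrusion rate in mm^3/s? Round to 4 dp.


Rate = 0.57 * 0.16 * 66.5 = 6.0648 mm^3/s


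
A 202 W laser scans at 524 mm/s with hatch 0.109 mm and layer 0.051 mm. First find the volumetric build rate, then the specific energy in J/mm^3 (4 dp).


Build rate = 524 * 0.109 * 0.051 = 2.912916 mm^3/s
SE = 202 / 2.912916 = 69.3463 J/mm^3


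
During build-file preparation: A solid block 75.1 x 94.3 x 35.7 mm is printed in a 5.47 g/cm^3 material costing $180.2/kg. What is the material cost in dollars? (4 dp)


V = 75.1 * 94.3 * 35.7 = 252824.901 mm^3 = 252.824901 cm^3
Mass = 252.824901 * 5.47 / 1000 = 1.38295221 kg
Cost = 1.38295221 * 180.2 = 249.208 $


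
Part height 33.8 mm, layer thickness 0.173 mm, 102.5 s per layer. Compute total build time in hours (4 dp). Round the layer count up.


Layers = ceil(33.8/0.173) = 196
t = 196 * 102.5 / 3600 = 5.5806 hrs


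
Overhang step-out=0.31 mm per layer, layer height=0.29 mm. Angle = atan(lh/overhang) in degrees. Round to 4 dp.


angle = atan(0.29/0.31) = 43.0908 degrees


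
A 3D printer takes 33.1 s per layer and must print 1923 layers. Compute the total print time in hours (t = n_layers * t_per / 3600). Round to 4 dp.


t = 1923 * 33.1 / 3600 = 17.6809 hrs


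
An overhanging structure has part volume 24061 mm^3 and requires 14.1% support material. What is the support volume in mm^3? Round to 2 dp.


V_support = 24061 * 0.141 = 3392.6 mm^3


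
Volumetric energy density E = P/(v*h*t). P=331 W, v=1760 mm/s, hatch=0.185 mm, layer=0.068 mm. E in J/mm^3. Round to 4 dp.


E = 331 / (1760*0.185*0.068) = 14.9498 J/mm^3


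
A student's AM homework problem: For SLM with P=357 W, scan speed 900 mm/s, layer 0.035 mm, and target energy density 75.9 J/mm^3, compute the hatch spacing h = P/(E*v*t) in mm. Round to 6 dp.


h = 357 / (75.9*900*0.035) = 0.149319 mm


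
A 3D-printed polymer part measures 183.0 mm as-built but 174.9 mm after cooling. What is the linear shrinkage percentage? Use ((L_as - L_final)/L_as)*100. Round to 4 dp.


Shrinkage = ((183.0-174.9)/183.0)*100 = 4.4262 %


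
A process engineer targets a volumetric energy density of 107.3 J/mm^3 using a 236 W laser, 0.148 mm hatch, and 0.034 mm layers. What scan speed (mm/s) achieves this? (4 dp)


v = 236 / (107.3*0.148*0.034) = 437.0908 mm/s


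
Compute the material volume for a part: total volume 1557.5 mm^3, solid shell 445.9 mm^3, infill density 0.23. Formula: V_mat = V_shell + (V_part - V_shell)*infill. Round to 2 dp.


V_infill = (1557.5 - 445.9) * 0.23 = 255.67
V_total = 445.9 + 255.67 = 701.57 mm^3


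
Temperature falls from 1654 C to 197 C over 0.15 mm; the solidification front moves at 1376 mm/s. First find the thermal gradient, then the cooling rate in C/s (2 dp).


G = (1654-197)/0.15 = 9713.33333333 C/mm
CR = 9713.33333333 * 1376 = 13365546.67 C/s


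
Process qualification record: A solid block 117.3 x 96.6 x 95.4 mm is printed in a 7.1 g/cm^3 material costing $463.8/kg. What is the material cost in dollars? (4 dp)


V = 117.3 * 96.6 * 95.4 = 1080994.572 mm^3 = 1080.994572 cm^3
Mass = 1080.994572 * 7.1 / 1000 = 7.67506146 kg
Cost = 7.67506146 * 463.8 = 3559.6935 $


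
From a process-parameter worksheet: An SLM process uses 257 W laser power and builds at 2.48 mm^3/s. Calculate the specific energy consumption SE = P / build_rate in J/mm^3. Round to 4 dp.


SE = 257 / 2.48 = 103.629 J/mm^3


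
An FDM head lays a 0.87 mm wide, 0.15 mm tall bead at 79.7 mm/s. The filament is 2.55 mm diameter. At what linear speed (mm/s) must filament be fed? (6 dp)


Q = 0.87 * 0.15 * 79.7 = 10.40085 mm^3/s
A_fil = pi*(2.55/2)^2 = 5.10705156 mm^2
v_feed = 10.40085 / 5.10705156 = 2.036566 mm/s


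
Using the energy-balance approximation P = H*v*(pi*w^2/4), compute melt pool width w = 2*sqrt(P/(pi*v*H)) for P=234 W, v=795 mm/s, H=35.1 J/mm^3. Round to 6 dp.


w = 2*sqrt(234/(pi*795*35.1)) = 0.10333 mm


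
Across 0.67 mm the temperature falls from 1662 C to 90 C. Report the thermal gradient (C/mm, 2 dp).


G = (1662-90)/0.67 = 2346.27 C/mm


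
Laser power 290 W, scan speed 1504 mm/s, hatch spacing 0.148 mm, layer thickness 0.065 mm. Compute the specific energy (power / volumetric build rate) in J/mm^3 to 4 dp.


Build rate = 1504 * 0.148 * 0.065 = 14.46848 mm^3/s
SE = 290 / 14.46848 = 20.0436 J/mm^3


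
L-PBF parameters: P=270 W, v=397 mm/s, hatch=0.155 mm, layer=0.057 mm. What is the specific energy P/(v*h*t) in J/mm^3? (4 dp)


Build rate = 397 * 0.155 * 0.057 = 3.507495 mm^3/s
SE = 270 / 3.507495 = 76.978 J/mm^3


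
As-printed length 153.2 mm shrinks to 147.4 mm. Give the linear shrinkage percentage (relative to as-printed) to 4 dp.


Shrinkage = ((153.2-147.4)/153.2)*100 = 3.7859 %


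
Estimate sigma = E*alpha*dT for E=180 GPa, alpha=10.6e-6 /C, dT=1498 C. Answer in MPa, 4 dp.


sigma = 180*1000 * 10.6e-6 * 1498 = 2858.184 MPa


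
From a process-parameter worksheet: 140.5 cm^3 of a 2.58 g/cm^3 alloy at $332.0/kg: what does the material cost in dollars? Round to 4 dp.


Mass = 140.5*2.58/1000 = 0.36249 kg
Cost = 0.36249 * 332.0 = 120.3467 $


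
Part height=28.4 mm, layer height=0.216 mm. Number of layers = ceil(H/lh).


Layers = ceil(28.4/0.216) = 132


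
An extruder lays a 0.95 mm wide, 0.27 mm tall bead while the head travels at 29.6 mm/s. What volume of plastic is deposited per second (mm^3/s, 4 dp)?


Rate = 0.95 * 0.27 * 29.6 = 7.5924 mm^3/s


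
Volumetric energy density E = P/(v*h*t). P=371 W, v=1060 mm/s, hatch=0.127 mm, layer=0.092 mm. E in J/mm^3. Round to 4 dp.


E = 371 / (1060*0.127*0.092) = 29.9555 J/mm^3


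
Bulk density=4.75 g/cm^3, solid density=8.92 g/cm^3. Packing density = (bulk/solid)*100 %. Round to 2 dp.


Packing = (4.75/8.92)*100 = 53.25 %


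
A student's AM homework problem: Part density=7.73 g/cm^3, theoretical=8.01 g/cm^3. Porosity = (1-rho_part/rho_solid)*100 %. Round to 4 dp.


Porosity = (1-7.73/8.01)*100 = 3.4956 %


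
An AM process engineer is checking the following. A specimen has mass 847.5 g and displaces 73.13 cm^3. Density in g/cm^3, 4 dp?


rho = 847.5 / 73.13 = 11.589 g/cm^3


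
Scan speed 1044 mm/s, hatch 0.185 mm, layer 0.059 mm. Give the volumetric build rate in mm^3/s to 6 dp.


Rate = 1044 * 0.185 * 0.059 = 11.39526 mm^3/s


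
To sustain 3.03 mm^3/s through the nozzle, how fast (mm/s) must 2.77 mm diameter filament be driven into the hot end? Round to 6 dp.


A = pi*(2.77/2)^2 = 6.026282
v = 3.03 / 6.026282 = 0.502798 mm/s


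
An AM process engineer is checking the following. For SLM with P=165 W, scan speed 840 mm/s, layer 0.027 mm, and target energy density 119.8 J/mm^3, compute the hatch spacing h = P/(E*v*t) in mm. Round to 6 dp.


h = 165 / (119.8*840*0.027) = 0.060727 mm


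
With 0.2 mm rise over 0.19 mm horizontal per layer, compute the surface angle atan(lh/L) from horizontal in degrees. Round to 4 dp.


angle = atan(0.2/0.19) = 46.4688 degrees


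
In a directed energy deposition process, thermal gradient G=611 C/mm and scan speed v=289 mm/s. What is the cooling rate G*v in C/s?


CR = 611 * 289 = 176579 C/s


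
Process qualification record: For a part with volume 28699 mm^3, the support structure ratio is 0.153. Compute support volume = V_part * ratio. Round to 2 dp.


V_support = 28699 * 0.153 = 4390.95 mm^3


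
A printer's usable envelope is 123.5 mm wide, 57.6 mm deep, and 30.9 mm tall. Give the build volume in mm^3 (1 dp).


V = 123.5 * 57.6 * 30.9 = 219810.2 mm^3


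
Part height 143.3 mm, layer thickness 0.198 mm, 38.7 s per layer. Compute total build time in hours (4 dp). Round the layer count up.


Layers = ceil(143.3/0.198) = 724
t = 724 * 38.7 / 3600 = 7.783 hrs


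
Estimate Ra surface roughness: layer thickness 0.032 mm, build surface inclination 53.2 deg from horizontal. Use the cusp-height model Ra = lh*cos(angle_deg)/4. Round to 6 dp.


Ra = 0.032 * cos(53.2) / 4 = 0.004792 mm


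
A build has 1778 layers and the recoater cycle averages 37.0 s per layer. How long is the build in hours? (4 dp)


t = 1778 * 37.0 / 3600 = 18.2739 hrs


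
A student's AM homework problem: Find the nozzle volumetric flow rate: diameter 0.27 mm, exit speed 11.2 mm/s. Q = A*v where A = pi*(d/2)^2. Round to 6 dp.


A = pi*(0.27/2)^2 = 0.05725553 mm^2
Q = 0.05725553 * 11.2 = 0.641262 mm^3/s


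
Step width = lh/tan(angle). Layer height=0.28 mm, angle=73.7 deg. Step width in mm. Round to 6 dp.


step = 0.28 / tan(73.7) = 0.081878 mm


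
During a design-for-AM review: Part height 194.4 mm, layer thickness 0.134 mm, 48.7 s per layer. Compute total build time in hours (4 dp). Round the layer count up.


Layers = ceil(194.4/0.134) = 1451
t = 1451 * 48.7 / 3600 = 19.6288 hrs


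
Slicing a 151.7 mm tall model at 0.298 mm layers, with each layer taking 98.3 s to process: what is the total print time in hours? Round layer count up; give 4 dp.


Layers = ceil(151.7/0.298) = 510
t = 510 * 98.3 / 3600 = 13.9258 hrs


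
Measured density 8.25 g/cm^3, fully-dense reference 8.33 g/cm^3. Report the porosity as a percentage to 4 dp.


Porosity = (1-8.25/8.33)*100 = 0.9604 %


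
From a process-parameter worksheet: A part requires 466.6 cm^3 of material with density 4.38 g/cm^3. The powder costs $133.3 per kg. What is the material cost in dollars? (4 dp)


Mass = 466.6*4.38/1000 = 2.043708 kg
Cost = 2.043708 * 133.3 = 272.4263 $


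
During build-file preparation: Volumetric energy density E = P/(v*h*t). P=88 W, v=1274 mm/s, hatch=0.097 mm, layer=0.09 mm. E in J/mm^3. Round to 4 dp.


E = 88 / (1274*0.097*0.09) = 7.9122 J/mm^3


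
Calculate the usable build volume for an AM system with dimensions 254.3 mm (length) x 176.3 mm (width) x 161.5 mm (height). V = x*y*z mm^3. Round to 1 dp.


V = 254.3 * 176.3 * 161.5 = 7240544.0 mm^3


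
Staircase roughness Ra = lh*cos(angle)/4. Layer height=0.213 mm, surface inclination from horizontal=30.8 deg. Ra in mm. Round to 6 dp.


Ra = 0.213 * cos(30.8) / 4 = 0.04574 mm


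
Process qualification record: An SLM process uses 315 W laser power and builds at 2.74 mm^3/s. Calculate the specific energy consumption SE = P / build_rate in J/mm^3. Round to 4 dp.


SE = 315 / 2.74 = 114.9635 J/mm^3


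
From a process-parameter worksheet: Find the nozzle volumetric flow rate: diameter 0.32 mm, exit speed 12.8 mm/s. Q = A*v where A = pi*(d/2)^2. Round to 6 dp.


A = pi*(0.32/2)^2 = 0.08042477 mm^2
Q = 0.08042477 * 12.8 = 1.029437 mm^3/s


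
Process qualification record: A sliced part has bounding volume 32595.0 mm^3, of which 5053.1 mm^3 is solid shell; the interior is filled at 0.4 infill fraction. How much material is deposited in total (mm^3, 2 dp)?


V_infill = (32595.0 - 5053.1) * 0.4 = 11016.76
V_total = 5053.1 + 11016.76 = 16069.86 mm^3


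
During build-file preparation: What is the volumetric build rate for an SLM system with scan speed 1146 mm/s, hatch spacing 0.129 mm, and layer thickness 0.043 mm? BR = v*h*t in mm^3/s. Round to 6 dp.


Rate = 1146 * 0.129 * 0.043 = 6.356862 mm^3/s


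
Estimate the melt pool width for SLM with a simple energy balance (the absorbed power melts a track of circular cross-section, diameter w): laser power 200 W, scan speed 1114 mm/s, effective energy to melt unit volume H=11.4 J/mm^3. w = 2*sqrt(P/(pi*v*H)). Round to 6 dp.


w = 2*sqrt(200/(pi*1114*11.4)) = 0.141604 mm


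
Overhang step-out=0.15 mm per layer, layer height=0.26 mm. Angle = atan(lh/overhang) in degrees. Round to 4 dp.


angle = atan(0.26/0.15) = 60.0184 degrees


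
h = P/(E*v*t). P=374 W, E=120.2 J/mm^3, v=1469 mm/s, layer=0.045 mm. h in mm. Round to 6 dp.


h = 374 / (120.2*1469*0.045) = 0.047069 mm


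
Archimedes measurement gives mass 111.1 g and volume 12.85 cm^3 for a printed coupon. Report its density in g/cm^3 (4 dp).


rho = 111.1 / 12.85 = 8.6459 g/cm^3


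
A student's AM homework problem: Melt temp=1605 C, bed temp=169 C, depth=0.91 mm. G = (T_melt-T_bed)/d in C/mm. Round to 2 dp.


G = (1605-169)/0.91 = 1578.02 C/mm


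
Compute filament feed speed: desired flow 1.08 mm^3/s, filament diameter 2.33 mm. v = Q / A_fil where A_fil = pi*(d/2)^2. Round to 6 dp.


A = pi*(2.33/2)^2 = 4.263848
v = 1.08 / 4.263848 = 0.253292 mm/s


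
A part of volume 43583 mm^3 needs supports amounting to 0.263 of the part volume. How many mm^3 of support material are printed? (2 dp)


V_support = 43583 * 0.263 = 11462.33 mm^3


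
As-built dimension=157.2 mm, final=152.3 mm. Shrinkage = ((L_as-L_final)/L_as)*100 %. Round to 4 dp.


Shrinkage = ((157.2-152.3)/157.2)*100 = 3.117 %


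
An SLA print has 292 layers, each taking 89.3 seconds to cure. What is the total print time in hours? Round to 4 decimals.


t = 292 * 89.3 / 3600 = 7.2432 hrs


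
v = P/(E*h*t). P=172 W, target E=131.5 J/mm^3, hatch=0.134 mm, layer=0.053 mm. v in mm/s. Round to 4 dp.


v = 172 / (131.5*0.134*0.053) = 184.1713 mm/s


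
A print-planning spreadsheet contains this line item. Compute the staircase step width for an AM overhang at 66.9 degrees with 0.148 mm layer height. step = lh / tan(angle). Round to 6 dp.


step = 0.148 / tan(66.9) = 0.063127 mm


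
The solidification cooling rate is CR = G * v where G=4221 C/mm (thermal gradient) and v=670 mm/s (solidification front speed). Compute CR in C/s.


CR = 4221 * 670 = 2828070 C/s


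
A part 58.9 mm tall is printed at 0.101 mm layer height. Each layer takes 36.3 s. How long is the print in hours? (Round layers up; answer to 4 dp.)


Layers = ceil(58.9/0.101) = 584
t = 584 * 36.3 / 3600 = 5.8887 hrs


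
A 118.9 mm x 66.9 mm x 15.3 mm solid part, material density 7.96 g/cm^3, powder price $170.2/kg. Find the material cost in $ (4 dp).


V = 118.9 * 66.9 * 15.3 = 121702.473 mm^3 = 121.702473 cm^3
Mass = 121.702473 * 7.96 / 1000 = 0.96875169 kg
Cost = 0.96875169 * 170.2 = 164.8815 $


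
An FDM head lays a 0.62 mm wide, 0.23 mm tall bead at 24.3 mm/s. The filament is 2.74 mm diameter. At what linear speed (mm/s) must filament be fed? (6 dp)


Q = 0.62 * 0.23 * 24.3 = 3.46518 mm^3/s
A_fil = pi*(2.74/2)^2 = 5.89645525 mm^2
v_feed = 3.46518 / 5.89645525 = 0.587672 mm/s


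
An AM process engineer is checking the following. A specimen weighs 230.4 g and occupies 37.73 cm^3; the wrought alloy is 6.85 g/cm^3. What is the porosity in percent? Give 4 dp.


rho_part = 230.4 / 37.73 = 6.10654651 g/cm^3
Porosity = (1 - 6.10654651/6.85)*100 = 10.8533 %


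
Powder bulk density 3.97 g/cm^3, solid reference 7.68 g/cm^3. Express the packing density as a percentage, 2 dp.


Packing = (3.97/7.68)*100 = 51.69 %


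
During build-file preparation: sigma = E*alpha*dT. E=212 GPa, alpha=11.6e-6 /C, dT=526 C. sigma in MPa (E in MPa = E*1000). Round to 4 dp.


sigma = 212*1000 * 11.6e-6 * 526 = 1293.5392 MPa


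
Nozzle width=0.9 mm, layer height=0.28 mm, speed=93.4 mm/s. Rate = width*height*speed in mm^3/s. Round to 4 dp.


Rate = 0.9 * 0.28 * 93.4 = 23.5368 mm^3/s


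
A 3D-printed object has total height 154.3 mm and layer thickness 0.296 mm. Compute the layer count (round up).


Layers = ceil(154.3/0.296) = 522


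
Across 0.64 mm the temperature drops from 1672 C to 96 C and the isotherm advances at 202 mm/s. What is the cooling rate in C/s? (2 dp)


G = (1672-96)/0.64 = 2462.5 C/mm
CR = 2462.5 * 202 = 497425.0 C/s


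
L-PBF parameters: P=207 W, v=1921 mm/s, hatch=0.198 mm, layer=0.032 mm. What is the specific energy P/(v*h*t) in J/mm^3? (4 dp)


Build rate = 1921 * 0.198 * 0.032 = 12.171456 mm^3/s
SE = 207 / 12.171456 = 17.007 J/mm^3


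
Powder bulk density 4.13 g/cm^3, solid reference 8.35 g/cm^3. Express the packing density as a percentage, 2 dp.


Packing = (4.13/8.35)*100 = 49.46 %


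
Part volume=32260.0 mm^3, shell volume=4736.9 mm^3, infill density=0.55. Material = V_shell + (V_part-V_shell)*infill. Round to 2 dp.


V_infill = (32260.0 - 4736.9) * 0.55 = 15137.71
V_total = 4736.9 + 15137.71 = 19874.61 mm^3


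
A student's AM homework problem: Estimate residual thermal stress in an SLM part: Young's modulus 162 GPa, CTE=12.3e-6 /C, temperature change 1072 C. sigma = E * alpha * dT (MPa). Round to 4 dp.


sigma = 162*1000 * 12.3e-6 * 1072 = 2136.0672 MPa


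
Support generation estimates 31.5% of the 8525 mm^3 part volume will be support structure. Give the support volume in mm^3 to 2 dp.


V_support = 8525 * 0.315 = 2685.38 mm^3


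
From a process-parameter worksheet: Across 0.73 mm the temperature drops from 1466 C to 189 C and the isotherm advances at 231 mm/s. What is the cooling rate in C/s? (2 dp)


G = (1466-189)/0.73 = 1749.31506849 C/mm
CR = 1749.31506849 * 231 = 404091.78 C/s
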